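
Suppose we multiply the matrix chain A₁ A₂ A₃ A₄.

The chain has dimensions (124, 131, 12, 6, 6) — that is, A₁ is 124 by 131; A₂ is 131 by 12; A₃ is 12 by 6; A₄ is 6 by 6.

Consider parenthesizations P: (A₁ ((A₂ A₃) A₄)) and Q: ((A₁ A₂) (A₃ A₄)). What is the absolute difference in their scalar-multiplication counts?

92676

Order P = (A₁ ((A₂ A₃) A₄)): (A₂ A₃): 131×12 by 12×6 → 131×6, cost 131·12·6 = 9432; ((A₂ A₃) A₄): 131×6 by 6×6 → 131×6, cost 131·6·6 = 4716; cumulative 14148; (A₁ ((A₂ A₃) A₄)): 124×131 by 131×6 → 124×6, cost 124·131·6 = 97464; cumulative 111612. Total 111612.
Order Q = ((A₁ A₂) (A₃ A₄)): (A₁ A₂): 124×131 by 131×12 → 124×12, cost 124·131·12 = 194928; (A₃ A₄): 12×6 by 6×6 → 12×6, cost 12·6·6 = 432; ((A₁ A₂) (A₃ A₄)): 124×12 by 12×6 → 124×6, cost 124·12·6 = 8928; cumulative 204288. Total 204288.
Difference: |111612 − 204288| = 92676.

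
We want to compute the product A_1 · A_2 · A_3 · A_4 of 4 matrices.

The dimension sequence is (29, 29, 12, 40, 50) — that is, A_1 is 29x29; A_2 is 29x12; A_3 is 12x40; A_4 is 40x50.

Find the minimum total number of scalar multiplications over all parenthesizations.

Adjacent pairs: A_1A_2 = 29·29·12 = 10092; A_2A_3 = 29·12·40 = 13920; A_3A_4 = 12·40·50 = 24000.
Length 3: A_1..A_3: k=1: 0+13920+29·29·40=47560; k=2: 10092+0+29·12·40=24012 → min 24012 | A_2..A_4: k=2: 0+24000+29·12·50=41400; k=3: 13920+0+29·40·50=71920 → min 41400.
Length 4: A_1..A_4: k=1: 0+41400+29·29·50=83450; k=2: 10092+24000+29·12·50=51492; k=3: 24012+0+29·40·50=82012 → min 51492.
Optimal order: ((A_1 · A_2) · (A_3 · A_4)) with cost 51492.

51492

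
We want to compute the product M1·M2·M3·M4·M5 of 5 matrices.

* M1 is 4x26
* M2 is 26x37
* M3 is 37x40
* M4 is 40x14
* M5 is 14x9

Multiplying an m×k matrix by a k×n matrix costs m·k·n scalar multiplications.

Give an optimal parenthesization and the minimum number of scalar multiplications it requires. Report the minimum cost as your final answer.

Adjacent pairs: M1M2 = 4·26·37 = 3848; M2M3 = 26·37·40 = 38480; M3M4 = 37·40·14 = 20720; M4M5 = 40·14·9 = 5040.
Length 3: M1..M3: k=1: 0+38480+4·26·40=42640; k=2: 3848+0+4·37·40=9768 → min 9768 | M2..M4: k=2: 0+20720+26·37·14=34188; k=3: 38480+0+26·40·14=53040 → min 34188 | M3..M5: k=3: 0+5040+37·40·9=18360; k=4: 20720+0+37·14·9=25382 → min 18360.
Length 4: M1..M4: k=1: 0+34188+4·26·14=35644; k=2: 3848+20720+4·37·14=26640; k=3: 9768+0+4·40·14=12008 → min 12008 | M2..M5: k=2: 0+18360+26·37·9=27018; k=3: 38480+5040+26·40·9=52880; k=4: 34188+0+26·14·9=37464 → min 27018.
Length 5: M1..M5: k=1: 0+27018+4·26·9=27954; k=2: 3848+18360+4·37·9=23540; k=3: 9768+5040+4·40·9=16248; k=4: 12008+0+4·14·9=12512 → min 12512.
Optimal parenthesization: ((((M1·M2)·M3)·M4)·M5) with cost 12512.

12512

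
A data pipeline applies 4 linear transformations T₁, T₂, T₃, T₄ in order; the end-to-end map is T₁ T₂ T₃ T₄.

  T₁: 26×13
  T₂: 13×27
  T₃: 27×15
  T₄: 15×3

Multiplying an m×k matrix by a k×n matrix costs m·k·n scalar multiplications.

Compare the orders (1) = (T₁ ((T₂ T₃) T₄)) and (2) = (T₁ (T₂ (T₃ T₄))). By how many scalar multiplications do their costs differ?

3582

Order (1) = (T₁ ((T₂ T₃) T₄)): (T₂ T₃): 13×27 by 27×15 → 13×15, cost 13·27·15 = 5265; ((T₂ T₃) T₄): 13×15 by 15×3 → 13×3, cost 13·15·3 = 585; cumulative 5850; (T₁ ((T₂ T₃) T₄)): 26×13 by 13×3 → 26×3, cost 26·13·3 = 1014; cumulative 6864. Total 6864.
Order (2) = (T₁ (T₂ (T₃ T₄))): (T₃ T₄): 27×15 by 15×3 → 27×3, cost 27·15·3 = 1215; (T₂ (T₃ T₄)): 13×27 by 27×3 → 13×3, cost 13·27·3 = 1053; cumulative 2268; (T₁ (T₂ (T₃ T₄))): 26×13 by 13×3 → 26×3, cost 26·13·3 = 1014; cumulative 3282. Total 3282.
Difference: |6864 − 3282| = 3582.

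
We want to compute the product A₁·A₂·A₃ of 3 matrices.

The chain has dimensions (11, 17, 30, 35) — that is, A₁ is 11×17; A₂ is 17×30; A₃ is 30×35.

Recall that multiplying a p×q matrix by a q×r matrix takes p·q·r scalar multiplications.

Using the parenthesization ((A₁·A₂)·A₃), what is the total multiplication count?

17160

(A₁·A₂): 11×17 by 17×30 → 11×30, cost 11·17·30 = 5610
((A₁·A₂)·A₃): 11×30 by 30×35 → 11×35, cost 11·30·35 = 11550; cumulative 17160
Total: 17160 scalar multiplications.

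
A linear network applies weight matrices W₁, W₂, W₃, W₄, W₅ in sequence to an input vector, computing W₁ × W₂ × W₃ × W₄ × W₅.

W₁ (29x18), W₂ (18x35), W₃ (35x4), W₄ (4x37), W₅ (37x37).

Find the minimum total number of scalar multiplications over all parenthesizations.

Adjacent pairs: W₁W₂ = 29·18·35 = 18270; W₂W₃ = 18·35·4 = 2520; W₃W₄ = 35·4·37 = 5180; W₄W₅ = 4·37·37 = 5476.
Length 3: W₁..W₃: k=1: 0+2520+29·18·4=4608; k=2: 18270+0+29·35·4=22330 → min 4608 | W₂..W₄: k=2: 0+5180+18·35·37=28490; k=3: 2520+0+18·4·37=5184 → min 5184 | W₃..W₅: k=3: 0+5476+35·4·37=10656; k=4: 5180+0+35·37·37=53095 → min 10656.
Length 4: W₁..W₄: k=1: 0+5184+29·18·37=24498; k=2: 18270+5180+29·35·37=61005; k=3: 4608+0+29·4·37=8900 → min 8900 | W₂..W₅: k=2: 0+10656+18·35·37=33966; k=3: 2520+5476+18·4·37=10660; k=4: 5184+0+18·37·37=29826 → min 10660.
Length 5: W₁..W₅: k=1: 0+10660+29·18·37=29974; k=2: 18270+10656+29·35·37=66481; k=3: 4608+5476+29·4·37=14376; k=4: 8900+0+29·37·37=48601 → min 14376.
Optimal order: ((W₁ × (W₂ × W₃)) × (W₄ × W₅)) with cost 14376.

14376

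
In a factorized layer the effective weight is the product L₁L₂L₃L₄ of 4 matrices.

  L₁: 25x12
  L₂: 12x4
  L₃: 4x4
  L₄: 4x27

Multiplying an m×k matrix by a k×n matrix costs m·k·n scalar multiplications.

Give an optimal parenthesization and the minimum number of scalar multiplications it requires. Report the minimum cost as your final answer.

Adjacent pairs: L₁L₂ = 25·12·4 = 1200; L₂L₃ = 12·4·4 = 192; L₃L₄ = 4·4·27 = 432.
Length 3: L₁..L₃: k=1: 0+192+25·12·4=1392; k=2: 1200+0+25·4·4=1600 → min 1392 | L₂..L₄: k=2: 0+432+12·4·27=1728; k=3: 192+0+12·4·27=1488 → min 1488.
Length 4: L₁..L₄: k=1: 0+1488+25·12·27=9588; k=2: 1200+432+25·4·27=4332; k=3: 1392+0+25·4·27=4092 → min 4092.
Optimal parenthesization: ((L₁(L₂L₃))L₄) with cost 4092.

4092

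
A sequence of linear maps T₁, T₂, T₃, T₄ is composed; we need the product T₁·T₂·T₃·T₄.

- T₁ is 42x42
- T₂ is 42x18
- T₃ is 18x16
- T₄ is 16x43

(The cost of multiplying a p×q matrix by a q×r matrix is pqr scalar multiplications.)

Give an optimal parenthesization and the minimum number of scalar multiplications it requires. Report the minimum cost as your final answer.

69216

Adjacent pairs: T₁T₂ = 42·42·18 = 31752; T₂T₃ = 42·18·16 = 12096; T₃T₄ = 18·16·43 = 12384.
Length 3: T₁..T₃: k=1: 0+12096+42·42·16=40320; k=2: 31752+0+42·18·16=43848 → min 40320 | T₂..T₄: k=2: 0+12384+42·18·43=44892; k=3: 12096+0+42·16·43=40992 → min 40992.
Length 4: T₁..T₄: k=1: 0+40992+42·42·43=116844; k=2: 31752+12384+42·18·43=76644; k=3: 40320+0+42·16·43=69216 → min 69216.
Optimal parenthesization: ((T₁·(T₂·T₃))·T₄) with cost 69216.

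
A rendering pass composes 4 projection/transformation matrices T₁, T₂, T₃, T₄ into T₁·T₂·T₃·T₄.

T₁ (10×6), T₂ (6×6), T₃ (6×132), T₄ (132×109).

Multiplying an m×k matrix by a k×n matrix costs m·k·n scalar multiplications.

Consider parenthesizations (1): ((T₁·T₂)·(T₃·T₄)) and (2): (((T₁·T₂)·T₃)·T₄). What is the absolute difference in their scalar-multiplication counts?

Order (1) = ((T₁·T₂)·(T₃·T₄)): (T₁·T₂): 10×6 by 6×6 → 10×6, cost 10·6·6 = 360; (T₃·T₄): 6×132 by 132×109 → 6×109, cost 6·132·109 = 86328; ((T₁·T₂)·(T₃·T₄)): 10×6 by 6×109 → 10×109, cost 10·6·109 = 6540; cumulative 93228. Total 93228.
Order (2) = (((T₁·T₂)·T₃)·T₄): (T₁·T₂): 10×6 by 6×6 → 10×6, cost 10·6·6 = 360; ((T₁·T₂)·T₃): 10×6 by 6×132 → 10×132, cost 10·6·132 = 7920; cumulative 8280; (((T₁·T₂)·T₃)·T₄): 10×132 by 132×109 → 10×109, cost 10·132·109 = 143880; cumulative 152160. Total 152160.
Difference: |93228 − 152160| = 58932.

58932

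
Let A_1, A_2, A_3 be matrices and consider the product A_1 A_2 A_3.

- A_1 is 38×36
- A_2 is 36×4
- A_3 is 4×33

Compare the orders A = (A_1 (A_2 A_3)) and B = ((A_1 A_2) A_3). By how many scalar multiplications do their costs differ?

Order A = (A_1 (A_2 A_3)): (A_2 A_3): 36×4 by 4×33 → 36×33, cost 36·4·33 = 4752; (A_1 (A_2 A_3)): 38×36 by 36×33 → 38×33, cost 38·36·33 = 45144; cumulative 49896. Total 49896.
Order B = ((A_1 A_2) A_3): (A_1 A_2): 38×36 by 36×4 → 38×4, cost 38·36·4 = 5472; ((A_1 A_2) A_3): 38×4 by 4×33 → 38×33, cost 38·4·33 = 5016; cumulative 10488. Total 10488.
Difference: |49896 − 10488| = 39408.

39408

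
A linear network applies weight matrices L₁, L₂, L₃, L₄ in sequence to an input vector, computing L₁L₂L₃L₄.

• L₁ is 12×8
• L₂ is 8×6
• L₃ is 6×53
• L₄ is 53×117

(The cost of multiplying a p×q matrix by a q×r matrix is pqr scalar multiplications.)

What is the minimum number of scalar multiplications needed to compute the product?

46206

Adjacent pairs: L₁L₂ = 12·8·6 = 576; L₂L₃ = 8·6·53 = 2544; L₃L₄ = 6·53·117 = 37206.
Length 3: L₁..L₃: k=1: 0+2544+12·8·53=7632; k=2: 576+0+12·6·53=4392 → min 4392 | L₂..L₄: k=2: 0+37206+8·6·117=42822; k=3: 2544+0+8·53·117=52152 → min 42822.
Length 4: L₁..L₄: k=1: 0+42822+12·8·117=54054; k=2: 576+37206+12·6·117=46206; k=3: 4392+0+12·53·117=78804 → min 46206.
Optimal order: ((L₁L₂)(L₃L₄)) with cost 46206.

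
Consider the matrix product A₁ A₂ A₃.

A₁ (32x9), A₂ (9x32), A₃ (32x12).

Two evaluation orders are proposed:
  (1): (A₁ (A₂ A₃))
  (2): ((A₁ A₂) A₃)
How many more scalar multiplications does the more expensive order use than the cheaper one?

Order (1) = (A₁ (A₂ A₃)): (A₂ A₃): 9×32 by 32×12 → 9×12, cost 9·32·12 = 3456; (A₁ (A₂ A₃)): 32×9 by 9×12 → 32×12, cost 32·9·12 = 3456; cumulative 6912. Total 6912.
Order (2) = ((A₁ A₂) A₃): (A₁ A₂): 32×9 by 9×32 → 32×32, cost 32·9·32 = 9216; ((A₁ A₂) A₃): 32×32 by 32×12 → 32×12, cost 32·32·12 = 12288; cumulative 21504. Total 21504.
Difference: |6912 − 21504| = 14592.

14592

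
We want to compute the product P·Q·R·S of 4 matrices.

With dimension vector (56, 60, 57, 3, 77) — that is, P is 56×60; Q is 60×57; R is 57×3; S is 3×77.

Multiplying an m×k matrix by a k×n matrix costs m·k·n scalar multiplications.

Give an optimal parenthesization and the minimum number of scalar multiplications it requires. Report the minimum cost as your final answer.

33276

Adjacent pairs: PQ = 56·60·57 = 191520; QR = 60·57·3 = 10260; RS = 57·3·77 = 13167.
Length 3: P..R: k=1: 0+10260+56·60·3=20340; k=2: 191520+0+56·57·3=201096 → min 20340 | Q..S: k=2: 0+13167+60·57·77=276507; k=3: 10260+0+60·3·77=24120 → min 24120.
Length 4: P..S: k=1: 0+24120+56·60·77=282840; k=2: 191520+13167+56·57·77=450471; k=3: 20340+0+56·3·77=33276 → min 33276.
Optimal parenthesization: ((P·(Q·R))·S) with cost 33276.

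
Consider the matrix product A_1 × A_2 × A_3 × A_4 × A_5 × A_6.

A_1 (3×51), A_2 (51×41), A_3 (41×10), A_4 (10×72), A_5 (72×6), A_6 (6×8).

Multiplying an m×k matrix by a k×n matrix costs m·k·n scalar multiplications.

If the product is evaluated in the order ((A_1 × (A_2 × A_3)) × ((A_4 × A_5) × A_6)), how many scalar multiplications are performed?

(A_2 × A_3): 51×41 by 41×10 → 51×10, cost 51·41·10 = 20910
(A_1 × (A_2 × A_3)): 3×51 by 51×10 → 3×10, cost 3·51·10 = 1530; cumulative 22440
(A_4 × A_5): 10×72 by 72×6 → 10×6, cost 10·72·6 = 4320
((A_4 × A_5) × A_6): 10×6 by 6×8 → 10×8, cost 10·6·8 = 480; cumulative 4800
((A_1 × (A_2 × A_3)) × ((A_4 × A_5) × A_6)): 3×10 by 10×8 → 3×8, cost 3·10·8 = 240; cumulative 27480
Total: 27480 scalar multiplications.

27480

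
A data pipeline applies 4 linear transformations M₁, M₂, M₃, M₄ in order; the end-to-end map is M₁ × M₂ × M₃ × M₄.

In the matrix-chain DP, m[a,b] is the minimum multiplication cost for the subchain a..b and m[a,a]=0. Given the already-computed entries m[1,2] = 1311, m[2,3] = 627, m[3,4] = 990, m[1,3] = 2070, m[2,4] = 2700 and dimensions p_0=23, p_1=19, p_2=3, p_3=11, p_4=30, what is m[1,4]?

4371

m[1,4] = min over k∈[1,3] of m[1,k]+m[k+1,4]+p_{0}·p_k·p_{4}.
k=1: 0 + 2700 + 23·19·30 = 15810; k=2: 1311 + 990 + 23·3·30 = 4371; k=3: 2070 + 0 + 23·11·30 = 9660.
Minimum: 4371 at k=2.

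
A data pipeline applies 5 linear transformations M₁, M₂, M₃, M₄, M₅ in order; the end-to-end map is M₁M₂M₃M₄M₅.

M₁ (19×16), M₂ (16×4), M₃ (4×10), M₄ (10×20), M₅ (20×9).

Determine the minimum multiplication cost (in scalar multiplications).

3420

Adjacent pairs: M₁M₂ = 19·16·4 = 1216; M₂M₃ = 16·4·10 = 640; M₃M₄ = 4·10·20 = 800; M₄M₅ = 10·20·9 = 1800.
Length 3: M₁..M₃: k=1: 0+640+19·16·10=3680; k=2: 1216+0+19·4·10=1976 → min 1976 | M₂..M₄: k=2: 0+800+16·4·20=2080; k=3: 640+0+16·10·20=3840 → min 2080 | M₃..M₅: k=3: 0+1800+4·10·9=2160; k=4: 800+0+4·20·9=1520 → min 1520.
Length 4: M₁..M₄: k=1: 0+2080+19·16·20=8160; k=2: 1216+800+19·4·20=3536; k=3: 1976+0+19·10·20=5776 → min 3536 | M₂..M₅: k=2: 0+1520+16·4·9=2096; k=3: 640+1800+16·10·9=3880; k=4: 2080+0+16·20·9=4960 → min 2096.
Length 5: M₁..M₅: k=1: 0+2096+19·16·9=4832; k=2: 1216+1520+19·4·9=3420; k=3: 1976+1800+19·10·9=5486; k=4: 3536+0+19·20·9=6956 → min 3420.
Optimal order: ((M₁M₂)((M₃M₄)M₅)) with cost 3420.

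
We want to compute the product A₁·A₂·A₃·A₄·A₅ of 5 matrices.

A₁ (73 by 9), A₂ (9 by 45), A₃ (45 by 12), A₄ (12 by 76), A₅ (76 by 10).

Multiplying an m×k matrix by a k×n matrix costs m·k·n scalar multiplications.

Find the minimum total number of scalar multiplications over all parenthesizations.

Adjacent pairs: A₁A₂ = 73·9·45 = 29565; A₂A₃ = 9·45·12 = 4860; A₃A₄ = 45·12·76 = 41040; A₄A₅ = 12·76·10 = 9120.
Length 3: A₁..A₃: k=1: 0+4860+73·9·12=12744; k=2: 29565+0+73·45·12=68985 → min 12744 | A₂..A₄: k=2: 0+41040+9·45·76=71820; k=3: 4860+0+9·12·76=13068 → min 13068 | A₃..A₅: k=3: 0+9120+45·12·10=14520; k=4: 41040+0+45·76·10=75240 → min 14520.
Length 4: A₁..A₄: k=1: 0+13068+73·9·76=63000; k=2: 29565+41040+73·45·76=320265; k=3: 12744+0+73·12·76=79320 → min 63000 | A₂..A₅: k=2: 0+14520+9·45·10=18570; k=3: 4860+9120+9·12·10=15060; k=4: 13068+0+9·76·10=19908 → min 15060.
Length 5: A₁..A₅: k=1: 0+15060+73·9·10=21630; k=2: 29565+14520+73·45·10=76935; k=3: 12744+9120+73·12·10=30624; k=4: 63000+0+73·76·10=118480 → min 21630.
Optimal order: (A₁·((A₂·A₃)·(A₄·A₅))) with cost 21630.

21630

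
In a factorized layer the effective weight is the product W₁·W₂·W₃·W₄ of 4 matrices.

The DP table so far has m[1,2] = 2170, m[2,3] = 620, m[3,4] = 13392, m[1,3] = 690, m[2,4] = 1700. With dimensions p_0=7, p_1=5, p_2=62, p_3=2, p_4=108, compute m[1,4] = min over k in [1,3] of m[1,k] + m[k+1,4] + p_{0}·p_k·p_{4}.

2202

m[1,4] = min over k∈[1,3] of m[1,k]+m[k+1,4]+p_{0}·p_k·p_{4}.
k=1: 0 + 1700 + 7·5·108 = 5480; k=2: 2170 + 13392 + 7·62·108 = 62434; k=3: 690 + 0 + 7·2·108 = 2202.
Minimum: 2202 at k=3.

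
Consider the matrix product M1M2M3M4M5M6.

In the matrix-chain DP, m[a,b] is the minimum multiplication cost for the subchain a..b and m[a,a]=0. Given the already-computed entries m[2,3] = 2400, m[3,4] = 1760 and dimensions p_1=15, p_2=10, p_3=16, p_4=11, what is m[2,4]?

m[2,4] = min over k∈[2,3] of m[2,k]+m[k+1,4]+p_{1}·p_k·p_{4}.
k=2: 0 + 1760 + 15·10·11 = 3410; k=3: 2400 + 0 + 15·16·11 = 5040.
Minimum: 3410 at k=2.

3410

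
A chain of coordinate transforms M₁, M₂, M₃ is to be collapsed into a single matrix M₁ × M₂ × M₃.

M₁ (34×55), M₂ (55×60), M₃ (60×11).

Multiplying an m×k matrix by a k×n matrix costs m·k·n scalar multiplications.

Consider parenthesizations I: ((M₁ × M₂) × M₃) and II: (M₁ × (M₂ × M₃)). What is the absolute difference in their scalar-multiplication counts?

77770

Order I = ((M₁ × M₂) × M₃): (M₁ × M₂): 34×55 by 55×60 → 34×60, cost 34·55·60 = 112200; ((M₁ × M₂) × M₃): 34×60 by 60×11 → 34×11, cost 34·60·11 = 22440; cumulative 134640. Total 134640.
Order II = (M₁ × (M₂ × M₃)): (M₂ × M₃): 55×60 by 60×11 → 55×11, cost 55·60·11 = 36300; (M₁ × (M₂ × M₃)): 34×55 by 55×11 → 34×11, cost 34·55·11 = 20570; cumulative 56870. Total 56870.
Difference: |134640 − 56870| = 77770.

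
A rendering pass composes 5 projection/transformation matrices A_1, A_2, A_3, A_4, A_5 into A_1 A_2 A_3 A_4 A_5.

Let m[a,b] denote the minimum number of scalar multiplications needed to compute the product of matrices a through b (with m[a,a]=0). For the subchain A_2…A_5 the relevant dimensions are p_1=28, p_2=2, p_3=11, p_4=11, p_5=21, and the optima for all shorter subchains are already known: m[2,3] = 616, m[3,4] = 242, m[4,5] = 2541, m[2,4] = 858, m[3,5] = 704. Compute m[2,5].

1880

m[2,5] = min over k∈[2,4] of m[2,k]+m[k+1,5]+p_{1}·p_k·p_{5}.
k=2: 0 + 704 + 28·2·21 = 1880; k=3: 616 + 2541 + 28·11·21 = 9625; k=4: 858 + 0 + 28·11·21 = 7326.
Minimum: 1880 at k=2.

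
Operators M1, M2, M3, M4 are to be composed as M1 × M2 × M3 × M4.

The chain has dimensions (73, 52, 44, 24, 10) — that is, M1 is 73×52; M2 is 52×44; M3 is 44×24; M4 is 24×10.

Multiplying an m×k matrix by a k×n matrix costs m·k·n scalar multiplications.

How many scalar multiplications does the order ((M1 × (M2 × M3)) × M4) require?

(M2 × M3): 52×44 by 44×24 → 52×24, cost 52·44·24 = 54912
(M1 × (M2 × M3)): 73×52 by 52×24 → 73×24, cost 73·52·24 = 91104; cumulative 146016
((M1 × (M2 × M3)) × M4): 73×24 by 24×10 → 73×10, cost 73·24·10 = 17520; cumulative 163536
Total: 163536 scalar multiplications.

163536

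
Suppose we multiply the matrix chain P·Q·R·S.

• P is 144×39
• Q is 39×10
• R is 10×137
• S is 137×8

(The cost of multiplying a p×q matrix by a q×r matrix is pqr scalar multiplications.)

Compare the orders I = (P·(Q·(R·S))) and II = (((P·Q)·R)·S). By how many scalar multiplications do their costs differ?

Order I = (P·(Q·(R·S))): (R·S): 10×137 by 137×8 → 10×8, cost 10·137·8 = 10960; (Q·(R·S)): 39×10 by 10×8 → 39×8, cost 39·10·8 = 3120; cumulative 14080; (P·(Q·(R·S))): 144×39 by 39×8 → 144×8, cost 144·39·8 = 44928; cumulative 59008. Total 59008.
Order II = (((P·Q)·R)·S): (P·Q): 144×39 by 39×10 → 144×10, cost 144·39·10 = 56160; ((P·Q)·R): 144×10 by 10×137 → 144×137, cost 144·10·137 = 197280; cumulative 253440; (((P·Q)·R)·S): 144×137 by 137×8 → 144×8, cost 144·137·8 = 157824; cumulative 411264. Total 411264.
Difference: |59008 − 411264| = 352256.

352256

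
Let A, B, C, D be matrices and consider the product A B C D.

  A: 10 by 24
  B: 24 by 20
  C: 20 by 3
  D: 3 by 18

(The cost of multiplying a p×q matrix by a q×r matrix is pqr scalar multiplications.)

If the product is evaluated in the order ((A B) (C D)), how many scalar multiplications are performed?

(A B): 10×24 by 24×20 → 10×20, cost 10·24·20 = 4800
(C D): 20×3 by 3×18 → 20×18, cost 20·3·18 = 1080
((A B) (C D)): 10×20 by 20×18 → 10×18, cost 10·20·18 = 3600; cumulative 9480
Total: 9480 scalar multiplications.

9480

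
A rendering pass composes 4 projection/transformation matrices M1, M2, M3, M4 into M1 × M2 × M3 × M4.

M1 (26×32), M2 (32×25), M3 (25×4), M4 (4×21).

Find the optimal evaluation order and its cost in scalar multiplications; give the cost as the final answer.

8712

Adjacent pairs: M1M2 = 26·32·25 = 20800; M2M3 = 32·25·4 = 3200; M3M4 = 25·4·21 = 2100.
Length 3: M1..M3: k=1: 0+3200+26·32·4=6528; k=2: 20800+0+26·25·4=23400 → min 6528 | M2..M4: k=2: 0+2100+32·25·21=18900; k=3: 3200+0+32·4·21=5888 → min 5888.
Length 4: M1..M4: k=1: 0+5888+26·32·21=23360; k=2: 20800+2100+26·25·21=36550; k=3: 6528+0+26·4·21=8712 → min 8712.
Optimal parenthesization: ((M1 × (M2 × M3)) × M4) with cost 8712.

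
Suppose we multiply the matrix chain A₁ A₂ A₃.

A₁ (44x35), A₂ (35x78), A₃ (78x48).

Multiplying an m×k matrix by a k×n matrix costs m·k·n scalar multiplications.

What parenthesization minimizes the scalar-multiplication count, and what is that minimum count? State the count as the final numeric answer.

(A₁ (A₂ A₃)): cost 204960.
((A₁ A₂) A₃): cost 284856.
Optimal: (A₁ (A₂ A₃)) with cost 204960.

204960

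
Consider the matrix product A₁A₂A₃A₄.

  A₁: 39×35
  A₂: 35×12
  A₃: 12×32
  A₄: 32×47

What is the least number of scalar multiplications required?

Adjacent pairs: A₁A₂ = 39·35·12 = 16380; A₂A₃ = 35·12·32 = 13440; A₃A₄ = 12·32·47 = 18048.
Length 3: A₁..A₃: k=1: 0+13440+39·35·32=57120; k=2: 16380+0+39·12·32=31356 → min 31356 | A₂..A₄: k=2: 0+18048+35·12·47=37788; k=3: 13440+0+35·32·47=66080 → min 37788.
Length 4: A₁..A₄: k=1: 0+37788+39·35·47=101943; k=2: 16380+18048+39·12·47=56424; k=3: 31356+0+39·32·47=90012 → min 56424.
Optimal order: ((A₁A₂)(A₃A₄)) with cost 56424.

56424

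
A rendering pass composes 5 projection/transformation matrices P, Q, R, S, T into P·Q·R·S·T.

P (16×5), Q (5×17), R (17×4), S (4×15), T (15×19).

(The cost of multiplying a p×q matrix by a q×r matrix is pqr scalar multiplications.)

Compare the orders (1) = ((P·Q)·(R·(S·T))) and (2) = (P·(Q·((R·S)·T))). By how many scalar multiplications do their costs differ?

40

Order (1) = ((P·Q)·(R·(S·T))): (P·Q): 16×5 by 5×17 → 16×17, cost 16·5·17 = 1360; (S·T): 4×15 by 15×19 → 4×19, cost 4·15·19 = 1140; (R·(S·T)): 17×4 by 4×19 → 17×19, cost 17·4·19 = 1292; cumulative 2432; ((P·Q)·(R·(S·T))): 16×17 by 17×19 → 16×19, cost 16·17·19 = 5168; cumulative 8960. Total 8960.
Order (2) = (P·(Q·((R·S)·T))): (R·S): 17×4 by 4×15 → 17×15, cost 17·4·15 = 1020; ((R·S)·T): 17×15 by 15×19 → 17×19, cost 17·15·19 = 4845; cumulative 5865; (Q·((R·S)·T)): 5×17 by 17×19 → 5×19, cost 5·17·19 = 1615; cumulative 7480; (P·(Q·((R·S)·T))): 16×5 by 5×19 → 16×19, cost 16·5·19 = 1520; cumulative 9000. Total 9000.
Difference: |8960 − 9000| = 40.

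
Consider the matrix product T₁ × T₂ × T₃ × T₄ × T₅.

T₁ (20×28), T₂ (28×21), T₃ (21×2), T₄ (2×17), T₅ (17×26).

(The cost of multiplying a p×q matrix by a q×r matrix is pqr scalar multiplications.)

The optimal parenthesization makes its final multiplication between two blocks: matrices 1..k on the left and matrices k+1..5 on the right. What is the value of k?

Adjacent pairs: T₁T₂ = 20·28·21 = 11760; T₂T₃ = 28·21·2 = 1176; T₃T₄ = 21·2·17 = 714; T₄T₅ = 2·17·26 = 884.
Length 3: T₁..T₃: k=1: 0+1176+20·28·2=2296; k=2: 11760+0+20·21·2=12600 → min 2296 | T₂..T₄: k=2: 0+714+28·21·17=10710; k=3: 1176+0+28·2·17=2128 → min 2128 | T₃..T₅: k=3: 0+884+21·2·26=1976; k=4: 714+0+21·17·26=9996 → min 1976.
Length 4: T₁..T₄: k=1: 0+2128+20·28·17=11648; k=2: 11760+714+20·21·17=19614; k=3: 2296+0+20·2·17=2976 → min 2976 | T₂..T₅: k=2: 0+1976+28·21·26=17264; k=3: 1176+884+28·2·26=3516; k=4: 2128+0+28·17·26=14504 → min 3516.
Top-level splits: k=1: (T₁..T₁)·(T₂..T₅) → 0+3516+20·28·26 = 18076; k=2: (T₁..T₂)·(T₃..T₅) → 11760+1976+20·21·26 = 24656; k=3: (T₁..T₃)·(T₄..T₅) → 2296+884+20·2·26 = 4220; k=4: (T₁..T₄)·(T₅..T₅) → 2976+0+20·17·26 = 11816.
Best split is after T₃, i.e. k = 3.

3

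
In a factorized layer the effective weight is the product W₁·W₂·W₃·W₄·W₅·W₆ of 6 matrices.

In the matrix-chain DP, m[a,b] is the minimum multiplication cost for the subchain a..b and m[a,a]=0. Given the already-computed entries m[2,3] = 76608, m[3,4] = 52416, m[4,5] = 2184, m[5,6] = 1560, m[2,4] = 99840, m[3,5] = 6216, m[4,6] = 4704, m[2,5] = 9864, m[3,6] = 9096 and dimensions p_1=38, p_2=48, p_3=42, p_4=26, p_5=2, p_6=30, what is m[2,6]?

12144

m[2,6] = min over k∈[2,5] of m[2,k]+m[k+1,6]+p_{1}·p_k·p_{6}.
k=2: 0 + 9096 + 38·48·30 = 63816; k=3: 76608 + 4704 + 38·42·30 = 129192; k=4: 99840 + 1560 + 38·26·30 = 131040; k=5: 9864 + 0 + 38·2·30 = 12144.
Minimum: 12144 at k=5.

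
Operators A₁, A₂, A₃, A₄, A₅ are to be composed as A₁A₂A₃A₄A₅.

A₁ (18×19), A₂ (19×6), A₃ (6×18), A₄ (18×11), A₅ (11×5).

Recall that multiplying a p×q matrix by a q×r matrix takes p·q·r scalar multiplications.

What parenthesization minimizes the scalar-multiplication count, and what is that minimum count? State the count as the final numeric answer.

3798

Adjacent pairs: A₁A₂ = 18·19·6 = 2052; A₂A₃ = 19·6·18 = 2052; A₃A₄ = 6·18·11 = 1188; A₄A₅ = 18·11·5 = 990.
Length 3: A₁..A₃: k=1: 0+2052+18·19·18=8208; k=2: 2052+0+18·6·18=3996 → min 3996 | A₂..A₄: k=2: 0+1188+19·6·11=2442; k=3: 2052+0+19·18·11=5814 → min 2442 | A₃..A₅: k=3: 0+990+6·18·5=1530; k=4: 1188+0+6·11·5=1518 → min 1518.
Length 4: A₁..A₄: k=1: 0+2442+18·19·11=6204; k=2: 2052+1188+18·6·11=4428; k=3: 3996+0+18·18·11=7560 → min 4428 | A₂..A₅: k=2: 0+1518+19·6·5=2088; k=3: 2052+990+19·18·5=4752; k=4: 2442+0+19·11·5=3487 → min 2088.
Length 5: A₁..A₅: k=1: 0+2088+18·19·5=3798; k=2: 2052+1518+18·6·5=4110; k=3: 3996+990+18·18·5=6606; k=4: 4428+0+18·11·5=5418 → min 3798.
Optimal parenthesization: (A₁(A₂((A₃A₄)A₅))) with cost 3798.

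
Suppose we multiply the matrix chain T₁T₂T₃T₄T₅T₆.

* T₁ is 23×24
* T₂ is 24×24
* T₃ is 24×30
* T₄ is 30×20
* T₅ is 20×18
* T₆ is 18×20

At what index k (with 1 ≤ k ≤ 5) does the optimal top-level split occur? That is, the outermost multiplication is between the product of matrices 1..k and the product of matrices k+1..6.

5

Adjacent pairs: T₁T₂ = 23·24·24 = 13248; T₂T₃ = 24·24·30 = 17280; T₃T₄ = 24·30·20 = 14400; T₄T₅ = 30·20·18 = 10800; T₅T₆ = 20·18·20 = 7200.
Length 3: T₁..T₃: k=1: 0+17280+23·24·30=33840; k=2: 13248+0+23·24·30=29808 → min 29808 | T₂..T₄: k=2: 0+14400+24·24·20=25920; k=3: 17280+0+24·30·20=31680 → min 25920 | T₃..T₅: k=3: 0+10800+24·30·18=23760; k=4: 14400+0+24·20·18=23040 → min 23040 | T₄..T₆: k=4: 0+7200+30·20·20=19200; k=5: 10800+0+30·18·20=21600 → min 19200.
Length 4: T₁..T₄: k=1: 0+25920+23·24·20=36960; k=2: 13248+14400+23·24·20=38688; k=3: 29808+0+23·30·20=43608 → min 36960 | T₂..T₅: k=2: 0+23040+24·24·18=33408; k=3: 17280+10800+24·30·18=41040; k=4: 25920+0+24·20·18=34560 → min 33408 | T₃..T₆: k=3: 0+19200+24·30·20=33600; k=4: 14400+7200+24·20·20=31200; k=5: 23040+0+24·18·20=31680 → min 31200.
Length 5: T₁..T₅: k=1: 0+33408+23·24·18=43344; k=2: 13248+23040+23·24·18=46224; k=3: 29808+10800+23·30·18=53028; k=4: 36960+0+23·20·18=45240 → min 43344 | T₂..T₆: k=2: 0+31200+24·24·20=42720; k=3: 17280+19200+24·30·20=50880; k=4: 25920+7200+24·20·20=42720; k=5: 33408+0+24·18·20=42048 → min 42048.
Top-level splits: k=1: (T₁..T₁)·(T₂..T₆) → 0+42048+23·24·20 = 53088; k=2: (T₁..T₂)·(T₃..T₆) → 13248+31200+23·24·20 = 55488; k=3: (T₁..T₃)·(T₄..T₆) → 29808+19200+23·30·20 = 62808; k=4: (T₁..T₄)·(T₅..T₆) → 36960+7200+23·20·20 = 53360; k=5: (T₁..T₅)·(T₆..T₆) → 43344+0+23·18·20 = 51624.
Best split is after T₅, i.e. k = 5.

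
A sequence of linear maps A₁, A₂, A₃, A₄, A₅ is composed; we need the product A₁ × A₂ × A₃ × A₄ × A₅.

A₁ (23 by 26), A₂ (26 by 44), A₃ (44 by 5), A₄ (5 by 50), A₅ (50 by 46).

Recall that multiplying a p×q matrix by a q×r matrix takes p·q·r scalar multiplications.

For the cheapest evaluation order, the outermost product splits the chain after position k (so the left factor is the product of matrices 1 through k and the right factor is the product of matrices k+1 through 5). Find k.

Adjacent pairs: A₁A₂ = 23·26·44 = 26312; A₂A₃ = 26·44·5 = 5720; A₃A₄ = 44·5·50 = 11000; A₄A₅ = 5·50·46 = 11500.
Length 3: A₁..A₃: k=1: 0+5720+23·26·5=8710; k=2: 26312+0+23·44·5=31372 → min 8710 | A₂..A₄: k=2: 0+11000+26·44·50=68200; k=3: 5720+0+26·5·50=12220 → min 12220 | A₃..A₅: k=3: 0+11500+44·5·46=21620; k=4: 11000+0+44·50·46=112200 → min 21620.
Length 4: A₁..A₄: k=1: 0+12220+23·26·50=42120; k=2: 26312+11000+23·44·50=87912; k=3: 8710+0+23·5·50=14460 → min 14460 | A₂..A₅: k=2: 0+21620+26·44·46=74244; k=3: 5720+11500+26·5·46=23200; k=4: 12220+0+26·50·46=72020 → min 23200.
Top-level splits: k=1: (A₁..A₁)·(A₂..A₅) → 0+23200+23·26·46 = 50708; k=2: (A₁..A₂)·(A₃..A₅) → 26312+21620+23·44·46 = 94484; k=3: (A₁..A₃)·(A₄..A₅) → 8710+11500+23·5·46 = 25500; k=4: (A₁..A₄)·(A₅..A₅) → 14460+0+23·50·46 = 67360.
Best split is after A₃, i.e. k = 3.

3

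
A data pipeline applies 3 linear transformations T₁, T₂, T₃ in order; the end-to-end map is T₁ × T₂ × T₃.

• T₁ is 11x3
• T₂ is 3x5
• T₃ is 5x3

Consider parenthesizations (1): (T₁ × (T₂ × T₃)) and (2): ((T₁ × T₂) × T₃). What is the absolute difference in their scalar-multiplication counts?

186

Order (1) = (T₁ × (T₂ × T₃)): (T₂ × T₃): 3×5 by 5×3 → 3×3, cost 3·5·3 = 45; (T₁ × (T₂ × T₃)): 11×3 by 3×3 → 11×3, cost 11·3·3 = 99; cumulative 144. Total 144.
Order (2) = ((T₁ × T₂) × T₃): (T₁ × T₂): 11×3 by 3×5 → 11×5, cost 11·3·5 = 165; ((T₁ × T₂) × T₃): 11×5 by 5×3 → 11×3, cost 11·5·3 = 165; cumulative 330. Total 330.
Difference: |144 − 330| = 186.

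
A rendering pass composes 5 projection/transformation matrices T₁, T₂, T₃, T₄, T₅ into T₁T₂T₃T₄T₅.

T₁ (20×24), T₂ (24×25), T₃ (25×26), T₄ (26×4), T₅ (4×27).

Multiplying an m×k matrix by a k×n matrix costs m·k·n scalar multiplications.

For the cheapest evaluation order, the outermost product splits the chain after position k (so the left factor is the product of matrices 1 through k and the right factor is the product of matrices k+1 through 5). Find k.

4

Adjacent pairs: T₁T₂ = 20·24·25 = 12000; T₂T₃ = 24·25·26 = 15600; T₃T₄ = 25·26·4 = 2600; T₄T₅ = 26·4·27 = 2808.
Length 3: T₁..T₃: k=1: 0+15600+20·24·26=28080; k=2: 12000+0+20·25·26=25000 → min 25000 | T₂..T₄: k=2: 0+2600+24·25·4=5000; k=3: 15600+0+24·26·4=18096 → min 5000 | T₃..T₅: k=3: 0+2808+25·26·27=20358; k=4: 2600+0+25·4·27=5300 → min 5300.
Length 4: T₁..T₄: k=1: 0+5000+20·24·4=6920; k=2: 12000+2600+20·25·4=16600; k=3: 25000+0+20·26·4=27080 → min 6920 | T₂..T₅: k=2: 0+5300+24·25·27=21500; k=3: 15600+2808+24·26·27=35256; k=4: 5000+0+24·4·27=7592 → min 7592.
Top-level splits: k=1: (T₁..T₁)·(T₂..T₅) → 0+7592+20·24·27 = 20552; k=2: (T₁..T₂)·(T₃..T₅) → 12000+5300+20·25·27 = 30800; k=3: (T₁..T₃)·(T₄..T₅) → 25000+2808+20·26·27 = 41848; k=4: (T₁..T₄)·(T₅..T₅) → 6920+0+20·4·27 = 9080.
Best split is after T₄, i.e. k = 4.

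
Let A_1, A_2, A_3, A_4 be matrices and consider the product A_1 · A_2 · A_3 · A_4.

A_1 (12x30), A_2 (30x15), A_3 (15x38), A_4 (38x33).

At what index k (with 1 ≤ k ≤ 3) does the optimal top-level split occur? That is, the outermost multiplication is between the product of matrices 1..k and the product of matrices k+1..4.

3

Adjacent pairs: A_1A_2 = 12·30·15 = 5400; A_2A_3 = 30·15·38 = 17100; A_3A_4 = 15·38·33 = 18810.
Length 3: A_1..A_3: k=1: 0+17100+12·30·38=30780; k=2: 5400+0+12·15·38=12240 → min 12240 | A_2..A_4: k=2: 0+18810+30·15·33=33660; k=3: 17100+0+30·38·33=54720 → min 33660.
Top-level splits: k=1: (A_1..A_1)·(A_2..A_4) → 0+33660+12·30·33 = 45540; k=2: (A_1..A_2)·(A_3..A_4) → 5400+18810+12·15·33 = 30150; k=3: (A_1..A_3)·(A_4..A_4) → 12240+0+12·38·33 = 27288.
Best split is after A_3, i.e. k = 3.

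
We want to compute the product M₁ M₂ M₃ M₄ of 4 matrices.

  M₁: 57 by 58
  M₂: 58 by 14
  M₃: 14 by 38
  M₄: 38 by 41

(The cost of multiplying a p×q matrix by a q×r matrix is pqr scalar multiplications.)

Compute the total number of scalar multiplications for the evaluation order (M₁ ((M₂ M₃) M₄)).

(M₂ M₃): 58×14 by 14×38 → 58×38, cost 58·14·38 = 30856
((M₂ M₃) M₄): 58×38 by 38×41 → 58×41, cost 58·38·41 = 90364; cumulative 121220
(M₁ ((M₂ M₃) M₄)): 57×58 by 58×41 → 57×41, cost 57·58·41 = 135546; cumulative 256766
Total: 256766 scalar multiplications.

256766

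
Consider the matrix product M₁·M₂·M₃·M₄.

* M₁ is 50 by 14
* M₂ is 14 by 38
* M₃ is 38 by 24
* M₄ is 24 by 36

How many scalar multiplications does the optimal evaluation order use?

Adjacent pairs: M₁M₂ = 50·14·38 = 26600; M₂M₃ = 14·38·24 = 12768; M₃M₄ = 38·24·36 = 32832.
Length 3: M₁..M₃: k=1: 0+12768+50·14·24=29568; k=2: 26600+0+50·38·24=72200 → min 29568 | M₂..M₄: k=2: 0+32832+14·38·36=51984; k=3: 12768+0+14·24·36=24864 → min 24864.
Length 4: M₁..M₄: k=1: 0+24864+50·14·36=50064; k=2: 26600+32832+50·38·36=127832; k=3: 29568+0+50·24·36=72768 → min 50064.
Optimal order: (M₁·((M₂·M₃)·M₄)) with cost 50064.

50064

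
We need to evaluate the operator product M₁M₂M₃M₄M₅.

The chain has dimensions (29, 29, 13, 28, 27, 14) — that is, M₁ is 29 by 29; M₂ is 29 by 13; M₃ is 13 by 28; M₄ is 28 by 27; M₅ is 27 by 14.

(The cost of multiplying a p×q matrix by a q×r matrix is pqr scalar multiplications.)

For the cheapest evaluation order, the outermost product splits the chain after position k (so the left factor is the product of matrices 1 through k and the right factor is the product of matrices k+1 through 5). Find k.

2

Adjacent pairs: M₁M₂ = 29·29·13 = 10933; M₂M₃ = 29·13·28 = 10556; M₃M₄ = 13·28·27 = 9828; M₄M₅ = 28·27·14 = 10584.
Length 3: M₁..M₃: k=1: 0+10556+29·29·28=34104; k=2: 10933+0+29·13·28=21489 → min 21489 | M₂..M₄: k=2: 0+9828+29·13·27=20007; k=3: 10556+0+29·28·27=32480 → min 20007 | M₃..M₅: k=3: 0+10584+13·28·14=15680; k=4: 9828+0+13·27·14=14742 → min 14742.
Length 4: M₁..M₄: k=1: 0+20007+29·29·27=42714; k=2: 10933+9828+29·13·27=30940; k=3: 21489+0+29·28·27=43413 → min 30940 | M₂..M₅: k=2: 0+14742+29·13·14=20020; k=3: 10556+10584+29·28·14=32508; k=4: 20007+0+29·27·14=30969 → min 20020.
Top-level splits: k=1: (M₁..M₁)·(M₂..M₅) → 0+20020+29·29·14 = 31794; k=2: (M₁..M₂)·(M₃..M₅) → 10933+14742+29·13·14 = 30953; k=3: (M₁..M₃)·(M₄..M₅) → 21489+10584+29·28·14 = 43441; k=4: (M₁..M₄)·(M₅..M₅) → 30940+0+29·27·14 = 41902.
Best split is after M₂, i.e. k = 2.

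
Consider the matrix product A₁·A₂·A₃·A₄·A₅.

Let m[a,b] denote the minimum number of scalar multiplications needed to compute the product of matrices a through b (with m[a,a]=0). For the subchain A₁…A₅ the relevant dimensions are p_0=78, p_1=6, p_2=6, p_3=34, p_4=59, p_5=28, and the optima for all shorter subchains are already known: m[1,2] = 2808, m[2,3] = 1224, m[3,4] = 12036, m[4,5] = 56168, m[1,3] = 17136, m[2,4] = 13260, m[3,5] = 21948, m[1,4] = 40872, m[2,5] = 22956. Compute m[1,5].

m[1,5] = min over k∈[1,4] of m[1,k]+m[k+1,5]+p_{0}·p_k·p_{5}.
k=1: 0 + 22956 + 78·6·28 = 36060; k=2: 2808 + 21948 + 78·6·28 = 37860; k=3: 17136 + 56168 + 78·34·28 = 147560; k=4: 40872 + 0 + 78·59·28 = 169728.
Minimum: 36060 at k=1.

36060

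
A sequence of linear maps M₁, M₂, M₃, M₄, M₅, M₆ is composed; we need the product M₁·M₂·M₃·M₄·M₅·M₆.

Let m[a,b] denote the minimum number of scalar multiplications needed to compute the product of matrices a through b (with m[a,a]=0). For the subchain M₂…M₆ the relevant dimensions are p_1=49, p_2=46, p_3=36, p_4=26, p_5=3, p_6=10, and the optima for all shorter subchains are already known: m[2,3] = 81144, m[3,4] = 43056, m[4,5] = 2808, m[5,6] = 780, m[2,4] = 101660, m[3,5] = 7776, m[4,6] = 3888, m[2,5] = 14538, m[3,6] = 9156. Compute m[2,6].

16008

m[2,6] = min over k∈[2,5] of m[2,k]+m[k+1,6]+p_{1}·p_k·p_{6}.
k=2: 0 + 9156 + 49·46·10 = 31696; k=3: 81144 + 3888 + 49·36·10 = 102672; k=4: 101660 + 780 + 49·26·10 = 115180; k=5: 14538 + 0 + 49·3·10 = 16008.
Minimum: 16008 at k=5.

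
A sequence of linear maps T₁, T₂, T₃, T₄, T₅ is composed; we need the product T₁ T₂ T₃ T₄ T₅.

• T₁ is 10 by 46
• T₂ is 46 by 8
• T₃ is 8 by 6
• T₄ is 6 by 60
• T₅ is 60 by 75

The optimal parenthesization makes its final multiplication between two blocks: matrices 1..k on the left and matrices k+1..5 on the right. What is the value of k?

Adjacent pairs: T₁T₂ = 10·46·8 = 3680; T₂T₃ = 46·8·6 = 2208; T₃T₄ = 8·6·60 = 2880; T₄T₅ = 6·60·75 = 27000.
Length 3: T₁..T₃: k=1: 0+2208+10·46·6=4968; k=2: 3680+0+10·8·6=4160 → min 4160 | T₂..T₄: k=2: 0+2880+46·8·60=24960; k=3: 2208+0+46·6·60=18768 → min 18768 | T₃..T₅: k=3: 0+27000+8·6·75=30600; k=4: 2880+0+8·60·75=38880 → min 30600.
Length 4: T₁..T₄: k=1: 0+18768+10·46·60=46368; k=2: 3680+2880+10·8·60=11360; k=3: 4160+0+10·6·60=7760 → min 7760 | T₂..T₅: k=2: 0+30600+46·8·75=58200; k=3: 2208+27000+46·6·75=49908; k=4: 18768+0+46·60·75=225768 → min 49908.
Top-level splits: k=1: (T₁..T₁)·(T₂..T₅) → 0+49908+10·46·75 = 84408; k=2: (T₁..T₂)·(T₃..T₅) → 3680+30600+10·8·75 = 40280; k=3: (T₁..T₃)·(T₄..T₅) → 4160+27000+10·6·75 = 35660; k=4: (T₁..T₄)·(T₅..T₅) → 7760+0+10·60·75 = 52760.
Best split is after T₃, i.e. k = 3.

3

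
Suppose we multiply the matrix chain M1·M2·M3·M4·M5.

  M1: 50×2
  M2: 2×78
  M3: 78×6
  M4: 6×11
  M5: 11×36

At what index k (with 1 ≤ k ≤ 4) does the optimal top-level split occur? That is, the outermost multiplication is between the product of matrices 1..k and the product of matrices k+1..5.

1

Adjacent pairs: M1M2 = 50·2·78 = 7800; M2M3 = 2·78·6 = 936; M3M4 = 78·6·11 = 5148; M4M5 = 6·11·36 = 2376.
Length 3: M1..M3: k=1: 0+936+50·2·6=1536; k=2: 7800+0+50·78·6=31200 → min 1536 | M2..M4: k=2: 0+5148+2·78·11=6864; k=3: 936+0+2·6·11=1068 → min 1068 | M3..M5: k=3: 0+2376+78·6·36=19224; k=4: 5148+0+78·11·36=36036 → min 19224.
Length 4: M1..M4: k=1: 0+1068+50·2·11=2168; k=2: 7800+5148+50·78·11=55848; k=3: 1536+0+50·6·11=4836 → min 2168 | M2..M5: k=2: 0+19224+2·78·36=24840; k=3: 936+2376+2·6·36=3744; k=4: 1068+0+2·11·36=1860 → min 1860.
Top-level splits: k=1: (M1..M1)·(M2..M5) → 0+1860+50·2·36 = 5460; k=2: (M1..M2)·(M3..M5) → 7800+19224+50·78·36 = 167424; k=3: (M1..M3)·(M4..M5) → 1536+2376+50·6·36 = 14712; k=4: (M1..M4)·(M5..M5) → 2168+0+50·11·36 = 21968.
Best split is after M1, i.e. k = 1.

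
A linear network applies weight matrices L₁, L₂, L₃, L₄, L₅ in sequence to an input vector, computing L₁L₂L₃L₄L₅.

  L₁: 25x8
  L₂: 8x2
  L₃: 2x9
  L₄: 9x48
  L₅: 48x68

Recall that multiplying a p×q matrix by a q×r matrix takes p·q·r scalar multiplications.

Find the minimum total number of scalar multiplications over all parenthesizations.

Adjacent pairs: L₁L₂ = 25·8·2 = 400; L₂L₃ = 8·2·9 = 144; L₃L₄ = 2·9·48 = 864; L₄L₅ = 9·48·68 = 29376.
Length 3: L₁..L₃: k=1: 0+144+25·8·9=1944; k=2: 400+0+25·2·9=850 → min 850 | L₂..L₄: k=2: 0+864+8·2·48=1632; k=3: 144+0+8·9·48=3600 → min 1632 | L₃..L₅: k=3: 0+29376+2·9·68=30600; k=4: 864+0+2·48·68=7392 → min 7392.
Length 4: L₁..L₄: k=1: 0+1632+25·8·48=11232; k=2: 400+864+25·2·48=3664; k=3: 850+0+25·9·48=11650 → min 3664 | L₂..L₅: k=2: 0+7392+8·2·68=8480; k=3: 144+29376+8·9·68=34416; k=4: 1632+0+8·48·68=27744 → min 8480.
Length 5: L₁..L₅: k=1: 0+8480+25·8·68=22080; k=2: 400+7392+25·2·68=11192; k=3: 850+29376+25·9·68=45526; k=4: 3664+0+25·48·68=85264 → min 11192.
Optimal order: ((L₁L₂)((L₃L₄)L₅)) with cost 11192.

11192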